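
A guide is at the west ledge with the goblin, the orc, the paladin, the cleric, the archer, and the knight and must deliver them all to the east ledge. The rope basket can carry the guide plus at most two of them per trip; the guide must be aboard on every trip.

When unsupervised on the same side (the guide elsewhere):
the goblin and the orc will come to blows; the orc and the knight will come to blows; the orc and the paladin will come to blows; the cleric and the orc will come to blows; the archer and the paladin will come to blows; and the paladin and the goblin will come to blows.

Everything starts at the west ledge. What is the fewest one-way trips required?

Counting alone: the guide can take at most 2 across per trip to the east ledge, so moving all 6 needs at least 3 loaded trips out, with a return between consecutive ones — at least 5 crossings.
The safety rule pushes this higher. Following every safe sequence of crossings, the most of the 6 that can be at the east ledge as the rope basket arrives there on crossings 5, 7 is 4, 5 respectively — never all 6.
So no plan with fewer than 9 crossings exists, and this one achieves 9:
1. Guide goes to the east ledge with the orc and the paladin.
2. Guide goes back to the west ledge with the orc.
3. Guide goes to the east ledge with the cleric and the orc.
4. Guide goes back to the west ledge with the orc.
5. Guide goes to the east ledge with the goblin and the knight.
6. Guide goes back to the west ledge with the goblin.
7. Guide goes to the east ledge with the archer and the goblin.
8. Guide goes back to the west ledge with the paladin.
9. Guide goes to the east ledge with the orc and the paladin.

9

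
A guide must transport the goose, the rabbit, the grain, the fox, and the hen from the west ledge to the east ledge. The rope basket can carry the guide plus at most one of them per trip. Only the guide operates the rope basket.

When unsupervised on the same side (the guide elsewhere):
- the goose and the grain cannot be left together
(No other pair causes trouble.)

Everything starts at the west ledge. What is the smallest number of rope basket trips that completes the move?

9

Counting alone: the guide can take at most 1 across per trip to the east ledge, so moving all 5 needs at least 5 loaded trips out, with a return between consecutive ones — at least 9 crossings.
The plan below uses exactly 9 crossings, so it is optimal:
1. Guide goes to the east ledge with the goose.  [the west ledge: the fox, the grain, the hen, the rabbit | the east ledge: the goose]
2. Guide goes back to the west ledge alone.  [the west ledge: the fox, the grain, the hen, the rabbit | the east ledge: the goose]
3. Guide goes to the east ledge with the rabbit.  [the west ledge: the fox, the grain, the hen | the east ledge: the goose, the rabbit]
4. Guide goes back to the west ledge alone.  [the west ledge: the fox, the grain, the hen | the east ledge: the goose, the rabbit]
5. Guide goes to the east ledge with the fox.  [the west ledge: the grain, the hen | the east ledge: the fox, the goose, the rabbit]
6. Guide goes back to the west ledge alone.  [the west ledge: the grain, the hen | the east ledge: the fox, the goose, the rabbit]
7. Guide goes to the east ledge with the hen.  [the west ledge: the grain | the east ledge: the fox, the goose, the hen, the rabbit]
8. Guide goes back to the west ledge alone.  [the west ledge: the grain | the east ledge: the fox, the goose, the hen, the rabbit]
9. Guide goes to the east ledge with the grain.  [the west ledge: — | the east ledge: the fox, the goose, the grain, the hen, the rabbit]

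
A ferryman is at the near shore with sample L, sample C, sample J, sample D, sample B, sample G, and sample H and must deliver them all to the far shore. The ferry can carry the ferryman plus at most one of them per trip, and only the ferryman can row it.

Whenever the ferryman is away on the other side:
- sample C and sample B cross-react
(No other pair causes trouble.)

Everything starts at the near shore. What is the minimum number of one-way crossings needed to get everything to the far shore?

Counting alone: the ferryman can take at most 1 across per trip to the far shore, so moving all 7 needs at least 7 loaded trips out, with a return between consecutive ones — at least 13 crossings.
The plan below uses exactly 13 crossings, so it is optimal:
1. Ferryman goes to the far shore with sample C.  [the near shore: sample B, sample D, sample G, sample H, sample J, sample L | the far shore: sample C]
2. Ferryman goes back to the near shore alone.  [the near shore: sample B, sample D, sample G, sample H, sample J, sample L | the far shore: sample C]
3. Ferryman goes to the far shore with sample L.  [the near shore: sample B, sample D, sample G, sample H, sample J | the far shore: sample C, sample L]
4. Ferryman goes back to the near shore alone.  [the near shore: sample B, sample D, sample G, sample H, sample J | the far shore: sample C, sample L]
5. Ferryman goes to the far shore with sample J.  [the near shore: sample B, sample D, sample G, sample H | the far shore: sample C, sample J, sample L]
6. Ferryman goes back to the near shore alone.  [the near shore: sample B, sample D, sample G, sample H | the far shore: sample C, sample J, sample L]
7. Ferryman goes to the far shore with sample D.  [the near shore: sample B, sample G, sample H | the far shore: sample C, sample D, sample J, sample L]
8. Ferryman goes back to the near shore alone.  [the near shore: sample B, sample G, sample H | the far shore: sample C, sample D, sample J, sample L]
9. Ferryman goes to the far shore with sample G.  [the near shore: sample B, sample H | the far shore: sample C, sample D, sample G, sample J, sample L]
10. Ferryman goes back to the near shore alone.  [the near shore: sample B, sample H | the far shore: sample C, sample D, sample G, sample J, sample L]
11. Ferryman goes to the far shore with sample H.  [the near shore: sample B | the far shore: sample C, sample D, sample G, sample H, sample J, sample L]
12. Ferryman goes back to the near shore alone.  [the near shore: sample B | the far shore: sample C, sample D, sample G, sample H, sample J, sample L]
13. Ferryman goes to the far shore with sample B.  [the near shore: — | the far shore: sample B, sample C, sample D, sample G, sample H, sample J, sample L]

13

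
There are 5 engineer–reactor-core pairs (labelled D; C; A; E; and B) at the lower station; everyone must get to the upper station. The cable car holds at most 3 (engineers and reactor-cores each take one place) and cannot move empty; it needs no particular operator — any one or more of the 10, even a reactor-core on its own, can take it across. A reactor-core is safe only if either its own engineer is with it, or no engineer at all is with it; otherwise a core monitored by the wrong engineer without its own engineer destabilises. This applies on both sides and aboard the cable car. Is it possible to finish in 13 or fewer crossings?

Yes — this plan uses 11 crossings (≤ 13):
1. engineer D and reactor-core D cross → the upper station.
2. engineer D crosses ← the lower station.
3. reactor-core A, reactor-core C, and reactor-core E cross → the upper station.
4. reactor-core D crosses ← the lower station.
5. engineer A, engineer C, and engineer E cross → the upper station.
6. engineer C and reactor-core C cross ← the lower station.
7. engineer B, engineer C, and engineer D cross → the upper station.
8. reactor-core A crosses ← the lower station.
9. reactor-core C and reactor-core D cross → the upper station.
10. reactor-core D crosses ← the lower station.
11. reactor-core A, reactor-core B, and reactor-core D cross → the upper station.

Yes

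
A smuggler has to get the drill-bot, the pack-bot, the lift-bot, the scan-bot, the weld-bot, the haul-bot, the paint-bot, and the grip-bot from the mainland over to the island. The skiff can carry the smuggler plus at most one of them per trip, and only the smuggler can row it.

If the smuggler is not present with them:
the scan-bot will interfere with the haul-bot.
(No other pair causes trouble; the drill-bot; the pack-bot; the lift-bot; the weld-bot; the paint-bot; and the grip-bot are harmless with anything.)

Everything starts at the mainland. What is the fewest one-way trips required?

Counting alone: the smuggler can take at most 1 across per trip to the island, so moving all 8 needs at least 8 loaded trips out, with a return between consecutive ones — at least 15 crossings.
The plan below uses exactly 15 crossings, so it is optimal:
1. Smuggler goes to the island with the scan-bot.
2. Smuggler goes back to the mainland alone.
3. Smuggler goes to the island with the drill-bot.
4. Smuggler goes back to the mainland alone.
5. Smuggler goes to the island with the pack-bot.
6. Smuggler goes back to the mainland alone.
7. Smuggler goes to the island with the lift-bot.
8. Smuggler goes back to the mainland alone.
9. Smuggler goes to the island with the weld-bot.
10. Smuggler goes back to the mainland alone.
11. Smuggler goes to the island with the paint-bot.
12. Smuggler goes back to the mainland alone.
13. Smuggler goes to the island with the grip-bot.
14. Smuggler goes back to the mainland alone.
15. Smuggler goes to the island with the haul-bot.

15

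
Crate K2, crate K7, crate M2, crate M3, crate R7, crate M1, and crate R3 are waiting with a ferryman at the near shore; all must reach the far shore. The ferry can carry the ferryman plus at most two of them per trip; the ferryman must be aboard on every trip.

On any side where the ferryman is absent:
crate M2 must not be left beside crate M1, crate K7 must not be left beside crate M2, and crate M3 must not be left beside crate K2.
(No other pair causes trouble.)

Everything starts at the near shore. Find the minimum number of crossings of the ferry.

7

Counting alone: the ferryman can take at most 2 across per trip to the far shore, so moving all 7 needs at least 4 loaded trips out, with a return between consecutive ones — at least 7 crossings.
The plan below uses exactly 7 crossings, so it is optimal:
1. Ferryman goes to the far shore with crate K2 and crate M2.
2. Ferryman goes back to the near shore alone.
3. Ferryman goes to the far shore with crate K7 and crate R7.
4. Ferryman goes back to the near shore with crate M2.
5. Ferryman goes to the far shore with crate M1 and crate R3.
6. Ferryman goes back to the near shore alone.
7. Ferryman goes to the far shore with crate M2 and crate M3.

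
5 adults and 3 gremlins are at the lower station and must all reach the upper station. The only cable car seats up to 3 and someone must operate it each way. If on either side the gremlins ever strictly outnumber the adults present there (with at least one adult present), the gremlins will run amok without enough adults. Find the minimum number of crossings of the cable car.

7

Counting alone: each trip to the upper station takes at most 3 across and each return brings at least 1 back, so after t trips out (and t−1 returns) at most 3t − (t−1) of the 8 are across; that first reaches 8 at t = 4, so at least 7 crossings are needed.
The plan below uses exactly 7 crossings, so it is optimal:
1. 2 gremlins → the upper station.  (the lower station: 5A 1G; the upper station: 0A 2G)
2. 1 gremlin ← the lower station.  (the lower station: 5A 2G; the upper station: 0A 1G)
3. 2 adults and 1 gremlin → the upper station.  (the lower station: 3A 1G; the upper station: 2A 2G)
4. 1 gremlin ← the lower station.  (the lower station: 3A 2G; the upper station: 2A 1G)
5. 1 adult and 2 gremlins → the upper station.  (the lower station: 2A 0G; the upper station: 3A 3G)
6. 1 gremlin ← the lower station.  (the lower station: 2A 1G; the upper station: 3A 2G)
7. 2 adults and 1 gremlin → the upper station.  (the lower station: 0A 0G; the upper station: 5A 3G)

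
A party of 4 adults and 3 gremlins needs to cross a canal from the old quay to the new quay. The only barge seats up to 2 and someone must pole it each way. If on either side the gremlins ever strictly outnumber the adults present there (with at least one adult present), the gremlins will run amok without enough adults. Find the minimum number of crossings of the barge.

11

Counting alone: each trip to the new quay takes at most 2 across and each return brings at least 1 back, so after t trips out (and t−1 returns) at most 2t − (t−1) of the 7 are across; that first reaches 7 at t = 6, so at least 11 crossings are needed.
The plan below uses exactly 11 crossings, so it is optimal:
1. 2 gremlins → the new quay.  (the old quay: 4A 1G; the new quay: 0A 2G)
2. 1 gremlin ← the old quay.  (the old quay: 4A 2G; the new quay: 0A 1G)
3. 2 gremlins → the new quay.  (the old quay: 4A 0G; the new quay: 0A 3G)
4. 1 gremlin ← the old quay.  (the old quay: 4A 1G; the new quay: 0A 2G)
5. 2 adults → the new quay.  (the old quay: 2A 1G; the new quay: 2A 2G)
6. 1 gremlin ← the old quay.  (the old quay: 2A 2G; the new quay: 2A 1G)
7. 1 adult and 1 gremlin → the new quay.  (the old quay: 1A 1G; the new quay: 3A 2G)
8. 1 adult ← the old quay.  (the old quay: 2A 1G; the new quay: 2A 2G)
9. 1 adult and 1 gremlin → the new quay.  (the old quay: 1A 0G; the new quay: 3A 3G)
10. 1 gremlin ← the old quay.  (the old quay: 1A 1G; the new quay: 3A 2G)
11. 1 adult and 1 gremlin → the new quay.  (the old quay: 0A 0G; the new quay: 4A 3G)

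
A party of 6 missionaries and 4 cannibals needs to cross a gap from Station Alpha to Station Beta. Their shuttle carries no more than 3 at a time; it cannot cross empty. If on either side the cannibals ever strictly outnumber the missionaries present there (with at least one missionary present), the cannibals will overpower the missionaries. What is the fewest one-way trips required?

9

Counting alone: each trip to Station Beta takes at most 3 across and each return brings at least 1 back, so after t trips out (and t−1 returns) at most 3t − (t−1) of the 10 are across; that first reaches 10 at t = 5, so at least 9 crossings are needed.
The plan below uses exactly 9 crossings, so it is optimal:
1. 2 cannibals → Station Beta.  (Station Alpha: 6M 2C; Station Beta: 0M 2C)
2. 1 cannibal ← Station Alpha.  (Station Alpha: 6M 3C; Station Beta: 0M 1C)
3. 3 cannibals → Station Beta.  (Station Alpha: 6M 0C; Station Beta: 0M 4C)
4. 1 cannibal ← Station Alpha.  (Station Alpha: 6M 1C; Station Beta: 0M 3C)
5. 3 missionaries → Station Beta.  (Station Alpha: 3M 1C; Station Beta: 3M 3C)
6. 1 cannibal ← Station Alpha.  (Station Alpha: 3M 2C; Station Beta: 3M 2C)
7. 1 missionary and 2 cannibals → Station Beta.  (Station Alpha: 2M 0C; Station Beta: 4M 4C)
8. 1 cannibal ← Station Alpha.  (Station Alpha: 2M 1C; Station Beta: 4M 3C)
9. 2 missionaries and 1 cannibal → Station Beta.  (Station Alpha: 0M 0C; Station Beta: 6M 4C)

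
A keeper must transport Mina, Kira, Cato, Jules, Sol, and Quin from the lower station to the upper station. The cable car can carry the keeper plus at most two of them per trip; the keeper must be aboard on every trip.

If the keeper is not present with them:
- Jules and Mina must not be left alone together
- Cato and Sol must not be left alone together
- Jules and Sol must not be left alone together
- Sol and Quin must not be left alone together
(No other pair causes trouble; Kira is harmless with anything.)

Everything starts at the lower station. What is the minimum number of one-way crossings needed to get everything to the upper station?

Counting alone: the keeper can take at most 2 across per trip to the upper station, so moving all 6 needs at least 3 loaded trips out, with a return between consecutive ones — at least 5 crossings.
The safety rule pushes this higher. Following every safe sequence of crossings, the most of the 6 that can be at the upper station as the cable car arrives there on crossing 5 is 5 — never all 6.
So no plan with fewer than 7 crossings exists, and this one achieves 7:
1. Keeper goes to the upper station with Mina and Sol.
2. Keeper goes back to the lower station alone.
3. Keeper goes to the upper station with Kira.
4. Keeper goes back to the lower station alone.
5. Keeper goes to the upper station with Cato and Quin.
6. Keeper goes back to the lower station with Sol.
7. Keeper goes to the upper station with Jules and Sol.

7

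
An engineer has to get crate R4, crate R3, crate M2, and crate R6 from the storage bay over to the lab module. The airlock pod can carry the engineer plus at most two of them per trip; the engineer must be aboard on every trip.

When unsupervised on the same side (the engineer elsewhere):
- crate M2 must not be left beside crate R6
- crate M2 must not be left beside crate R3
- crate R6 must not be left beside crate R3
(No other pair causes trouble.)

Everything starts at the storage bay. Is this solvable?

1. Engineer goes to the lab module with crate M2 and crate R3.  [the storage bay: crate R4, crate R6 | the lab module: crate M2, crate R3]
2. Engineer goes back to the storage bay with crate R3.  [the storage bay: crate R3, crate R4, crate R6 | the lab module: crate M2]
3. Engineer goes to the lab module with crate R3 and crate R4.  [the storage bay: crate R6 | the lab module: crate M2, crate R3, crate R4]
4. Engineer goes back to the storage bay with crate R3.  [the storage bay: crate R3, crate R6 | the lab module: crate M2, crate R4]
5. Engineer goes to the lab module with crate R3 and crate R6.  [the storage bay: — | the lab module: crate M2, crate R3, crate R4, crate R6]

Yes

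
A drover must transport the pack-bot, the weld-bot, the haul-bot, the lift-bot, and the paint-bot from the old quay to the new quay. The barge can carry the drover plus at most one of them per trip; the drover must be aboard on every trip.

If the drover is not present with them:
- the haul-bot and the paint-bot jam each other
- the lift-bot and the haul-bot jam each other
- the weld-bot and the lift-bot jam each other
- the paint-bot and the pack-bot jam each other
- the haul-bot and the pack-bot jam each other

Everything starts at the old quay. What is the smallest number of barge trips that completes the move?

impossible

Whatever the first load, the items left behind include a forbidden pair without the drover. No opening move is safe, so no plan exists.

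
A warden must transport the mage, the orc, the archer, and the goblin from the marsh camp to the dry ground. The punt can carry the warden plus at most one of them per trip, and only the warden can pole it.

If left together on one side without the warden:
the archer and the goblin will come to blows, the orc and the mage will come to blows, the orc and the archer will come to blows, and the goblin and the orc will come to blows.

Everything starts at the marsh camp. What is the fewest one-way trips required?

impossible

Whatever the first load, the items left behind include a forbidden pair without the warden. No opening move is safe, so no plan exists.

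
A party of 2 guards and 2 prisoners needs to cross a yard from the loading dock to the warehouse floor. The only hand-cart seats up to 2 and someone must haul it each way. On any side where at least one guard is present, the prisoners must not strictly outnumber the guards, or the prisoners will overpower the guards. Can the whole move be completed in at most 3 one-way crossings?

Counting alone: each trip to the warehouse floor takes at most 2 across and each return brings at least 1 back, so after t trips out (and t−1 returns) at most 2t − (t−1) of the 4 are across; that first reaches 4 at t = 3, so at least 5 crossings are needed.
Since 3 < 5, 3 crossings cannot be enough. (The shortest complete plan in fact takes 5:)
1. 2 prisoners → the warehouse floor.  (the loading dock: 2G 0P; the warehouse floor: 0G 2P)
2. 1 prisoner ← the loading dock.  (the loading dock: 2G 1P; the warehouse floor: 0G 1P)
3. 2 guards → the warehouse floor.  (the loading dock: 0G 1P; the warehouse floor: 2G 1P)
4. 1 prisoner ← the loading dock.  (the loading dock: 0G 2P; the warehouse floor: 2G 0P)
5. 2 prisoners → the warehouse floor.  (the loading dock: 0G 0P; the warehouse floor: 2G 2P)

No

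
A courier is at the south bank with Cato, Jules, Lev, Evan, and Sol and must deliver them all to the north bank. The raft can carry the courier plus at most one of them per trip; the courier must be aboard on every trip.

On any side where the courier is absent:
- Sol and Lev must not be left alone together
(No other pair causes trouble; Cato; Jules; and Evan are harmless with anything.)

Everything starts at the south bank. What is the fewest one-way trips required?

Counting alone: the courier can take at most 1 across per trip to the north bank, so moving all 5 needs at least 5 loaded trips out, with a return between consecutive ones — at least 9 crossings.
The plan below uses exactly 9 crossings, so it is optimal:
1. Courier goes to the north bank with Lev.
2. Courier goes back to the south bank alone.
3. Courier goes to the north bank with Cato.
4. Courier goes back to the south bank alone.
5. Courier goes to the north bank with Jules.
6. Courier goes back to the south bank alone.
7. Courier goes to the north bank with Evan.
8. Courier goes back to the south bank alone.
9. Courier goes to the north bank with Sol.

9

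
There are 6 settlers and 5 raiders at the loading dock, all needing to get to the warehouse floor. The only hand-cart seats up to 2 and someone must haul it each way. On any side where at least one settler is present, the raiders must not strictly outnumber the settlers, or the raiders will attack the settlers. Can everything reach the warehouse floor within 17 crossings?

No

Counting alone: each trip to the warehouse floor takes at most 2 across and each return brings at least 1 back, so after t trips out (and t−1 returns) at most 2t − (t−1) of the 11 are across; that first reaches 11 at t = 10, so at least 19 crossings are needed.
Since 17 < 19, 17 crossings cannot be enough. (The shortest complete plan in fact takes 19:)
1. 2 raiders → the warehouse floor.  (the loading dock: 6S 3R; the warehouse floor: 0S 2R)
2. 1 raider ← the loading dock.  (the loading dock: 6S 4R; the warehouse floor: 0S 1R)
3. 2 raiders → the warehouse floor.  (the loading dock: 6S 2R; the warehouse floor: 0S 3R)
4. 1 raider ← the loading dock.  (the loading dock: 6S 3R; the warehouse floor: 0S 2R)
5. 2 settlers → the warehouse floor.  (the loading dock: 4S 3R; the warehouse floor: 2S 2R)
6. 1 raider ← the loading dock.  (the loading dock: 4S 4R; the warehouse floor: 2S 1R)
7. 1 settler and 1 raider → the warehouse floor.  (the loading dock: 3S 3R; the warehouse floor: 3S 2R)
8. 1 settler ← the loading dock.  (the loading dock: 4S 3R; the warehouse floor: 2S 2R)
9. 1 settler and 1 raider → the warehouse floor.  (the loading dock: 3S 2R; the warehouse floor: 3S 3R)
10. 1 raider ← the loading dock.  (the loading dock: 3S 3R; the warehouse floor: 3S 2R)
11. 1 settler and 1 raider → the warehouse floor.  (the loading dock: 2S 2R; the warehouse floor: 4S 3R)
12. 1 settler ← the loading dock.  (the loading dock: 3S 2R; the warehouse floor: 3S 3R)
13. 1 settler and 1 raider → the warehouse floor.  (the loading dock: 2S 1R; the warehouse floor: 4S 4R)
14. 1 raider ← the loading dock.  (the loading dock: 2S 2R; the warehouse floor: 4S 3R)
15. 1 settler and 1 raider → the warehouse floor.  (the loading dock: 1S 1R; the warehouse floor: 5S 4R)
16. 1 settler ← the loading dock.  (the loading dock: 2S 1R; the warehouse floor: 4S 4R)
17. 1 settler and 1 raider → the warehouse floor.  (the loading dock: 1S 0R; the warehouse floor: 5S 5R)
18. 1 raider ← the loading dock.  (the loading dock: 1S 1R; the warehouse floor: 5S 4R)
19. 1 settler and 1 raider → the warehouse floor.  (the loading dock: 0S 0R; the warehouse floor: 6S 5R)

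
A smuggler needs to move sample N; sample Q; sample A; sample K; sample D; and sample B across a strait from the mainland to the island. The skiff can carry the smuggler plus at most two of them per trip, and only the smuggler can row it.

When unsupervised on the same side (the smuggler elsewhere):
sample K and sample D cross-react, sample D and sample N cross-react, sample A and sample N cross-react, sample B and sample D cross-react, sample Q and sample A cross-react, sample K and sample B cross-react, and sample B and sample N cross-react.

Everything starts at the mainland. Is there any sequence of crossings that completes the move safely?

Whatever the first load, the items left behind include a forbidden pair without the smuggler. No opening move is safe, so no plan exists.

No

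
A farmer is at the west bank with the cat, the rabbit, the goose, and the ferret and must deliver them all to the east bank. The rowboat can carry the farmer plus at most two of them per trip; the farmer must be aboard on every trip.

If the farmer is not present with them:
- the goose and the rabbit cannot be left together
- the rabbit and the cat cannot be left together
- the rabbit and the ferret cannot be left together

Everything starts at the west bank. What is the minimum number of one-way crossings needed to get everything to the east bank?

5

Counting alone: the farmer can take at most 2 across per trip to the east bank, so moving all 4 needs at least 2 loaded trips out, with a return between consecutive ones — at least 3 crossings.
The safety rule pushes this higher. Following every safe sequence of crossings, the most of the 4 that can be at the east bank as the rowboat arrives there on crossing 3 is 3 — never all 4.
So no plan with fewer than 5 crossings exists, and this one achieves 5:
1. Farmer goes to the east bank with the rabbit.
2. Farmer goes back to the west bank alone.
3. Farmer goes to the east bank with the cat and the goose.
4. Farmer goes back to the west bank with the rabbit.
5. Farmer goes to the east bank with the ferret and the rabbit.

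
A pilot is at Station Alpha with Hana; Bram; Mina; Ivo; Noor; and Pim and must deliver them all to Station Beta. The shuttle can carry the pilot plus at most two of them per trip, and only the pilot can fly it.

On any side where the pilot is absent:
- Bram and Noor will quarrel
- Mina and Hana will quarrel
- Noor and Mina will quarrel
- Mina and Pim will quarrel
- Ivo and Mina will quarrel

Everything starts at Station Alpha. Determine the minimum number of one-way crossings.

Counting alone: the pilot can take at most 2 across per trip to Station Beta, so moving all 6 needs at least 3 loaded trips out, with a return between consecutive ones — at least 5 crossings.
The safety rule pushes this higher. Following every safe sequence of crossings, the most of the 6 that can be at Station Beta as the shuttle arrives there on crossing 5 is 5 — never all 6.
So no plan with fewer than 7 crossings exists, and this one achieves 7:
1. Pilot goes to Station Beta with Bram and Mina.  [Station Alpha: Hana, Ivo, Noor, Pim | Station Beta: Bram, Mina]
2. Pilot goes back to Station Alpha alone.  [Station Alpha: Hana, Ivo, Noor, Pim | Station Beta: Bram, Mina]
3. Pilot goes to Station Beta with Hana and Ivo.  [Station Alpha: Noor, Pim | Station Beta: Bram, Hana, Ivo, Mina]
4. Pilot goes back to Station Alpha with Mina.  [Station Alpha: Mina, Noor, Pim | Station Beta: Bram, Hana, Ivo]
5. Pilot goes to Station Beta with Mina and Pim.  [Station Alpha: Noor | Station Beta: Bram, Hana, Ivo, Mina, Pim]
6. Pilot goes back to Station Alpha with Mina.  [Station Alpha: Mina, Noor | Station Beta: Bram, Hana, Ivo, Pim]
7. Pilot goes to Station Beta with Mina and Noor.  [Station Alpha: — | Station Beta: Bram, Hana, Ivo, Mina, Noor, Pim]

7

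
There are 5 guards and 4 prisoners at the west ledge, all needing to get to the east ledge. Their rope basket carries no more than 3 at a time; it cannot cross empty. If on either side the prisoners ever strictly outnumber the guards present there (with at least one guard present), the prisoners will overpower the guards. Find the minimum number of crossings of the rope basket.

7

Counting alone: each trip to the east ledge takes at most 3 across and each return brings at least 1 back, so after t trips out (and t−1 returns) at most 3t − (t−1) of the 9 are across; that first reaches 9 at t = 4, so at least 7 crossings are needed.
The plan below uses exactly 7 crossings, so it is optimal:
1. 3 prisoners → the east ledge.  (the west ledge: 5G 1P; the east ledge: 0G 3P)
2. 1 prisoner ← the west ledge.  (the west ledge: 5G 2P; the east ledge: 0G 2P)
3. 3 guards → the east ledge.  (the west ledge: 2G 2P; the east ledge: 3G 2P)
4. 1 guard ← the west ledge.  (the west ledge: 3G 2P; the east ledge: 2G 2P)
5. 2 guards and 1 prisoner → the east ledge.  (the west ledge: 1G 1P; the east ledge: 4G 3P)
6. 1 guard ← the west ledge.  (the west ledge: 2G 1P; the east ledge: 3G 3P)
7. 2 guards and 1 prisoner → the east ledge.  (the west ledge: 0G 0P; the east ledge: 5G 4P)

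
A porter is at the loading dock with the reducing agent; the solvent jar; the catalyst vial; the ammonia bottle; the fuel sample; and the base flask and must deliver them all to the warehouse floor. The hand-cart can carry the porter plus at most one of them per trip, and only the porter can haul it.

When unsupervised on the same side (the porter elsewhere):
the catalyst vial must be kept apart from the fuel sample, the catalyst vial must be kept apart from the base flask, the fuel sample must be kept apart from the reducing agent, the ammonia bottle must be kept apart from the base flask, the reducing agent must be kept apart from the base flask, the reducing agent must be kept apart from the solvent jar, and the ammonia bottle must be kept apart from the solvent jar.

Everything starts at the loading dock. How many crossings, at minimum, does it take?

impossible

Whatever the first load, the items left behind include a forbidden pair without the porter. No opening move is safe, so no plan exists.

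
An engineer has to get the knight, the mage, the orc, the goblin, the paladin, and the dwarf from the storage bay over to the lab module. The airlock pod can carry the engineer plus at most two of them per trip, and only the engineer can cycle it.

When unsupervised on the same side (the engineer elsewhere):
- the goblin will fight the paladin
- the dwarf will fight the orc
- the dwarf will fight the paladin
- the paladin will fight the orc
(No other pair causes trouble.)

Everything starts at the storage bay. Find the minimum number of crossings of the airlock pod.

9

Counting alone: the engineer can take at most 2 across per trip to the lab module, so moving all 6 needs at least 3 loaded trips out, with a return between consecutive ones — at least 5 crossings.
The safety rule pushes this higher. Following every safe sequence of crossings, the most of the 6 that can be at the lab module as the airlock pod arrives there on crossings 5, 7 is 4, 5 respectively — never all 6.
So no plan with fewer than 9 crossings exists, and this one achieves 9:
1. Engineer goes to the lab module with the orc and the paladin.  [the storage bay: the dwarf, the goblin, the knight, the mage | the lab module: the orc, the paladin]
2. Engineer goes back to the storage bay with the orc.  [the storage bay: the dwarf, the goblin, the knight, the mage, the orc | the lab module: the paladin]
3. Engineer goes to the lab module with the knight and the orc.  [the storage bay: the dwarf, the goblin, the mage | the lab module: the knight, the orc, the paladin]
4. Engineer goes back to the storage bay with the orc.  [the storage bay: the dwarf, the goblin, the mage, the orc | the lab module: the knight, the paladin]
5. Engineer goes to the lab module with the mage and the orc.  [the storage bay: the dwarf, the goblin | the lab module: the knight, the mage, the orc, the paladin]
6. Engineer goes back to the storage bay with the orc.  [the storage bay: the dwarf, the goblin, the orc | the lab module: the knight, the mage, the paladin]
7. Engineer goes to the lab module with the goblin and the orc.  [the storage bay: the dwarf | the lab module: the goblin, the knight, the mage, the orc, the paladin]
8. Engineer goes back to the storage bay with the paladin.  [the storage bay: the dwarf, the paladin | the lab module: the goblin, the knight, the mage, the orc]
9. Engineer goes to the lab module with the dwarf and the paladin.  [the storage bay: — | the lab module: the dwarf, the goblin, the knight, the mage, the orc, the paladin]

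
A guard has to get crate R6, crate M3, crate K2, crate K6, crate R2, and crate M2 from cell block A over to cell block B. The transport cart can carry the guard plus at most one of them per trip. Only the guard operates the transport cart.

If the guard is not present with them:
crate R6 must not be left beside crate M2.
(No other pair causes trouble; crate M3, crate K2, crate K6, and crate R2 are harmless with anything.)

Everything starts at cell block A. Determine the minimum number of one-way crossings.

Counting alone: the guard can take at most 1 across per trip to cell block B, so moving all 6 needs at least 6 loaded trips out, with a return between consecutive ones — at least 11 crossings.
The plan below uses exactly 11 crossings, so it is optimal:
1. Guard goes to cell block B with crate R6.
2. Guard goes back to cell block A alone.
3. Guard goes to cell block B with crate M3.
4. Guard goes back to cell block A alone.
5. Guard goes to cell block B with crate K2.
6. Guard goes back to cell block A alone.
7. Guard goes to cell block B with crate K6.
8. Guard goes back to cell block A alone.
9. Guard goes to cell block B with crate R2.
10. Guard goes back to cell block A alone.
11. Guard goes to cell block B with crate M2.

11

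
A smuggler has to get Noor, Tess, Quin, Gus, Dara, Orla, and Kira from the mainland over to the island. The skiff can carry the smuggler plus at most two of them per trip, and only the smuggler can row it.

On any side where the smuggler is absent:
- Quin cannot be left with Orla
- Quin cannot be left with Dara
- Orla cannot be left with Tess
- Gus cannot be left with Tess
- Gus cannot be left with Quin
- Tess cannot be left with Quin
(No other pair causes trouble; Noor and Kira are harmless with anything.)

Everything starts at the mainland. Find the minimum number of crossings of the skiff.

11

Counting alone: the smuggler can take at most 2 across per trip to the island, so moving all 7 needs at least 4 loaded trips out, with a return between consecutive ones — at least 7 crossings.
The safety rule pushes this higher. Following every safe sequence of crossings, the most of the 7 that can be at the island as the skiff arrives there on crossings 7, 9 is 5, 6 respectively — never all 7.
So no plan with fewer than 11 crossings exists, and this one achieves 11:
1. Smuggler goes to the island with Quin and Tess.  [the mainland: Dara, Gus, Kira, Noor, Orla | the island: Quin, Tess]
2. Smuggler goes back to the mainland with Tess.  [the mainland: Dara, Gus, Kira, Noor, Orla, Tess | the island: Quin]
3. Smuggler goes to the island with Noor and Tess.  [the mainland: Dara, Gus, Kira, Orla | the island: Noor, Quin, Tess]
4. Smuggler goes back to the mainland with Tess.  [the mainland: Dara, Gus, Kira, Orla, Tess | the island: Noor, Quin]
5. Smuggler goes to the island with Dara and Tess.  [the mainland: Gus, Kira, Orla | the island: Dara, Noor, Quin, Tess]
6. Smuggler goes back to the mainland with Quin.  [the mainland: Gus, Kira, Orla, Quin | the island: Dara, Noor, Tess]
7. Smuggler goes to the island with Kira and Quin.  [the mainland: Gus, Orla | the island: Dara, Kira, Noor, Quin, Tess]
8. Smuggler goes back to the mainland with Quin.  [the mainland: Gus, Orla, Quin | the island: Dara, Kira, Noor, Tess]
9. Smuggler goes to the island with Gus and Orla.  [the mainland: Quin | the island: Dara, Gus, Kira, Noor, Orla, Tess]
10. Smuggler goes back to the mainland with Tess.  [the mainland: Quin, Tess | the island: Dara, Gus, Kira, Noor, Orla]
11. Smuggler goes to the island with Quin and Tess.  [the mainland: — | the island: Dara, Gus, Kira, Noor, Orla, Quin, Tess]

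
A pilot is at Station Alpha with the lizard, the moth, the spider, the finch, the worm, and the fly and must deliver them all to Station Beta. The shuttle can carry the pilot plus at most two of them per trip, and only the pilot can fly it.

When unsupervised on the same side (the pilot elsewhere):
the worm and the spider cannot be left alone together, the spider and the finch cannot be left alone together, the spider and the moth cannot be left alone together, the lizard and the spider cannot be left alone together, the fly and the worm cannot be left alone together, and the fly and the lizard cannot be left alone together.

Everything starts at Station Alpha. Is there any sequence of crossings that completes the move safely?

1. Pilot goes to Station Beta with the fly and the spider.
2. Pilot goes back to Station Alpha alone.
3. Pilot goes to Station Beta with the lizard and the moth.
4. Pilot goes back to Station Alpha with the fly and the spider.
5. Pilot goes to Station Beta with the finch and the worm.
6. Pilot goes back to Station Alpha alone.
7. Pilot goes to Station Beta with the fly and the spider.

Yes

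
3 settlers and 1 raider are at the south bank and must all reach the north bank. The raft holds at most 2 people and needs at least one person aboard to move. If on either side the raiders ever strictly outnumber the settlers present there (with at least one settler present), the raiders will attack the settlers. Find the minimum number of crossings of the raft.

Counting alone: each trip to the north bank takes at most 2 across and each return brings at least 1 back, so after t trips out (and t−1 returns) at most 2t − (t−1) of the 4 are across; that first reaches 4 at t = 3, so at least 5 crossings are needed.
The plan below uses exactly 5 crossings, so it is optimal:
1. 1 settler and 1 raider → the north bank.  (the south bank: 2S 0R; the north bank: 1S 1R)
2. 1 raider ← the south bank.  (the south bank: 2S 1R; the north bank: 1S 0R)
3. 1 settler and 1 raider → the north bank.  (the south bank: 1S 0R; the north bank: 2S 1R)
4. 1 raider ← the south bank.  (the south bank: 1S 1R; the north bank: 2S 0R)
5. 1 settler and 1 raider → the north bank.  (the south bank: 0S 0R; the north bank: 3S 1R)

5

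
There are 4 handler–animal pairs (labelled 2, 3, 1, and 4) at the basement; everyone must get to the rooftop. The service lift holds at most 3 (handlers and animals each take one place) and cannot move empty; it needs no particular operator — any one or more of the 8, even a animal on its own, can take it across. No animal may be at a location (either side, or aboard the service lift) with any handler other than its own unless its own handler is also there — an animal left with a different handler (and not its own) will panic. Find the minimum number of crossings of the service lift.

9

Counting alone: each trip to the rooftop takes at most 3 across and each return brings at least 1 back, so after t trips out (and t−1 returns) at most 3t − (t−1) of the 8 are across; that first reaches 8 at t = 4, so at least 7 crossings are needed.
The safety rule pushes this higher. Following every safe sequence of crossings, the most of the 8 that can be at the rooftop as the service lift arrives there on crossing 7 is 7 — never all 8.
So no plan with fewer than 9 crossings exists, and this one achieves 9:
1. animal 2 and handler 2 cross → the rooftop.
2. handler 2 crosses ← the basement.
3. animal 3, handler 2, and handler 3 cross → the rooftop.
4. animal 2 and handler 2 cross ← the basement.
5. handler 1, handler 2, and handler 4 cross → the rooftop.
6. animal 3 crosses ← the basement.
7. animal 2 and animal 3 cross → the rooftop.
8. animal 2 crosses ← the basement.
9. animal 1, animal 2, and animal 4 cross → the rooftop.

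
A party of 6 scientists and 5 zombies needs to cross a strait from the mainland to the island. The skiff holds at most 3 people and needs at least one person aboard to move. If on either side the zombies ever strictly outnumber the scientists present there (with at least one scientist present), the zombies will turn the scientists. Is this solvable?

1. 3 zombies → the island.  (the mainland: 6S 2Z; the island: 0S 3Z)
2. 1 zombie ← the mainland.  (the mainland: 6S 3Z; the island: 0S 2Z)
3. 3 scientists → the island.  (the mainland: 3S 3Z; the island: 3S 2Z)
4. 1 scientist ← the mainland.  (the mainland: 4S 3Z; the island: 2S 2Z)
5. 2 scientists and 1 zombie → the island.  (the mainland: 2S 2Z; the island: 4S 3Z)
6. 1 scientist ← the mainland.  (the mainland: 3S 2Z; the island: 3S 3Z)
7. 2 scientists and 1 zombie → the island.  (the mainland: 1S 1Z; the island: 5S 4Z)
8. 1 scientist ← the mainland.  (the mainland: 2S 1Z; the island: 4S 4Z)
9. 2 scientists and 1 zombie → the island.  (the mainland: 0S 0Z; the island: 6S 5Z)

Yes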